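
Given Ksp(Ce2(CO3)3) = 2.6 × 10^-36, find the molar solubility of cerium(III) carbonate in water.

Ce2(CO3)3(s) ⇌ 2 Ce^3+ + 3 CO3^2-
Ksp = [Ce^3+]^2[CO3^2-]^3
Let s = molar solubility. Then [Ce^3+] = 2s and [CO3^2-] = 3s.
So Ksp = (2s)^2 × (3s)^3 = 108s^5
s^5 = 2.6 × 10^-36 / 108, so s = 3.0 × 10^-8 M

3.0 × 10^-8 M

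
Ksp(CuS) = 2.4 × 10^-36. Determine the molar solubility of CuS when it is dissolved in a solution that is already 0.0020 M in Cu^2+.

s = 1.2 x 10^-33 M

CuS(s) ⇌ Cu^2+(aq) + S^2-(aq)
Ksp = [Cu^2+][S^2-]
Let s be the molar solubility in this solution. [Cu^2+] = 0.0020 + s ≈ 0.0020, [S^2-] = s (common-ion effect: Cu^2+ is already 0.0020 M).
Ksp ≈ 0.0020 × s
s = 1.2 x 10^-33 M
Check: s = 1.2 × 10^-33 ≪ 0.0020, so the approximation is valid.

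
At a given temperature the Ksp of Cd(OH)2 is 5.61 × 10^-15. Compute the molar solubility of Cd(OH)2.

Cd(OH)2(s) <=> Cd^2+ + 2 OH^-
Ksp = [Cd^2+][OH^-]^2
For each mole of Cd(OH)2 that dissolves: [Cd^2+] = s, [OH^-] = 2s.
Substituting: Ksp = s(2s)^2 = 4s^3
s^3 = 5.61 × 10^-15 / 4, so s = 1.12 x 10^-5 M

s ≈ 1.12 x 10^-5 M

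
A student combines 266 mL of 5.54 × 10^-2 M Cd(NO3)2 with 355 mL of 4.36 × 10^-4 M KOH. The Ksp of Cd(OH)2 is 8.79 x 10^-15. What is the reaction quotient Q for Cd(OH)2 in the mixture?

1.47 × 10^-9

Total volume = 266 + 355 = 621 mL.
[Cd^2+] = 5.54 × 10^-2 × (266/621) = 2.373 x 10^-2 M
[OH^-] = 4.36 x 10^-4 × (355/621) = 2.492 × 10^-4 M
Cd(OH)2(s) ⇌ Cd^2+ + 2 OH^-, so Q = [Cd^2+][OH^-]^2
Q = (2.373 x 10^-2)(2.492 x 10^-4)^2 = 1.47 × 10^-9
Q > Ksp, so Cd(OH)2 will precipitate.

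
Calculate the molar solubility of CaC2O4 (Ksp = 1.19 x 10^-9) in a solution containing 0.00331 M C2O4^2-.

s = 3.60 × 10^-7 M

CaC2O4(s) ⇌ Ca^2+ + C2O4^2-
Ksp = [Ca^2+][C2O4^2-]
If s mol/L dissolves here, [Ca^2+] = s, [C2O4^2-] = 0.00331 + s ≈ 0.00331 (Ksp is small, so little additional dissolves).
Ksp ≈ s × 0.00331
s = 3.60 × 10^-7 M
Check: s = 3.6 × 10^-7 ≪ 0.00331, so the approximation is valid.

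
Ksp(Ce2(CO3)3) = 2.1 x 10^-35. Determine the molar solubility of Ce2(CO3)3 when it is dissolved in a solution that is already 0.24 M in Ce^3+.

s = 2.4 x 10^-12 M

Ce2(CO3)3(s) <=> 2 Ce^3+ + 3 CO3^2-
Ksp = [Ce^3+]^2[CO3^2-]^3
Let s = moles of Ce2(CO3)3 that dissolve per litre. [Ce^3+] = 0.24 + 2s ≈ 0.24, [CO3^2-] = 3s (since the Ce^3+ already present dominates).
Ksp ≈ (0.24)^2 × (3s)^3
s = 2.4 × 10^-12 M
Check: 2s = 4.8 x 10^-12 ≪ 0.24, so the approximation is valid.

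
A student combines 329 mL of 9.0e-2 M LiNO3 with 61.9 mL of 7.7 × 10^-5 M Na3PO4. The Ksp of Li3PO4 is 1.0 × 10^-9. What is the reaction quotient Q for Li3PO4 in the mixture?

Q ≈ 5.3 × 10^-9

Total volume = 329 + 61.9 = 390.9 mL.
[Li^+] = 9.0 × 10^-2 × (329/390.9) = 7.57 x 10^-2 M
[PO4^3-] = 7.7 × 10^-5 × (61.9/390.9) = 1.22 × 10^-5 M
Li3PO4(s) <=> 3 Li^+ + PO4^3-, so Q = [Li^+]^3[PO4^3-]
Q = (7.57 x 10^-2)^3(1.22 x 10^-5) = 5.3 × 10^-9
Q > Ksp, so Li3PO4 will precipitate.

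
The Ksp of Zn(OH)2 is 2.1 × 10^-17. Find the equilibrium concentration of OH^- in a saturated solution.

Zn(OH)2(s) ⇌ Zn^2+(aq) + 2 OH^-(aq)
Ksp = [Zn^2+][OH^-]^2
Let s = molar solubility. Then [Zn^2+] = s and [OH^-] = 2s.
Ksp = s(2s)^2 = 4s^3
s^3 = 2.1 × 10^-17 / 4, so s = 1.74 × 10^-6 M
[OH^-] = 2s = 3.5 × 10^-6 M

[OH^-] ≈ 3.5 x 10^-6 M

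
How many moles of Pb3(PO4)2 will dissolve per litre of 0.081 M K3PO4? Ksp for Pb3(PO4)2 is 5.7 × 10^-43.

Pb3(PO4)2(s) <=> 3 Pb^2+ + 2 PO4^3-
Ksp = [Pb^2+]^3[PO4^3-]^2
Let s = moles of Pb3(PO4)2 that dissolve per litre. [Pb^2+] = 3s, [PO4^3-] = 0.081 + 2s ≈ 0.081 (since PO4^3- from K3PO4 dominates).
Ksp ≈ (3s)^3 × (0.081)^2
s = 1.5 × 10^-14 M
Check: 2s = 3.0 × 10^-14 ≪ 0.081, so the approximation is valid.

1.5 × 10^-14 M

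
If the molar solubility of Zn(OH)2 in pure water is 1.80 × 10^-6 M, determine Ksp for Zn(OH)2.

Zn(OH)2(s) ⇌ Zn^2+(aq) + 2 OH^-(aq)
Let s = molar solubility. Then [Zn^2+] = s and [OH^-] = 2s.
Ksp = [Zn^2+][OH^-]^2
Ksp = s(2s)^2 = 4s^3
Ksp = 4 × (1.80 x 10^-6)^3 = 2.33 x 10^-17

Ksp ≈ 2.33 × 10^-17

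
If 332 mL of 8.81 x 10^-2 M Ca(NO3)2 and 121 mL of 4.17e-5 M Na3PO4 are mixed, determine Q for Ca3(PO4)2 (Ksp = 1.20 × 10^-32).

Total volume = 332 + 121 = 453 mL.
[Ca^2+] = 8.81 × 10^-2 × (332/453) = 6.457 × 10^-2 M
[PO4^3-] = 4.17 × 10^-5 × (121/453) = 1.114 × 10^-5 M
Ca3(PO4)2(s) <=> 3 Ca^2+(aq) + 2 PO4^3-(aq), so Q = [Ca^2+]^3[PO4^3-]^2
Q = (6.457 × 10^-2)^3(1.114 × 10^-5)^2 = 3.34 × 10^-14
Q > Ksp, so Ca3(PO4)2 will precipitate.

Q = 3.34 × 10^-14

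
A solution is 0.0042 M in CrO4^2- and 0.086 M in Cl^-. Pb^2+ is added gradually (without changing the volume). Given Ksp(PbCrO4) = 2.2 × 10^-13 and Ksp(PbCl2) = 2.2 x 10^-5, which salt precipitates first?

Precipitation of each salt starts when its ion product equals its Ksp.
For PbCrO4: 2.2 × 10^-13 = 0.0042 × [Pb^2+]  ⇒  [Pb^2+] = 5.2 × 10^-11 M.
For PbCl2: 2.2 x 10^-5 = (0.086)^2 × [Pb^2+]  ⇒  [Pb^2+] = 3.0 × 10^-3 M.
The salt with the lower threshold [Pb^2+] precipitates first: PbCrO4.

PbCrO4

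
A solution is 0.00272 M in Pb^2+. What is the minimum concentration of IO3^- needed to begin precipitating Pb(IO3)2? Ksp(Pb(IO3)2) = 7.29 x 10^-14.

[IO3^-] ≈ 5.18e-6 M

Pb(IO3)2(s) ⇌ Pb^2+ + 2 IO3^-
Ksp = [Pb^2+][IO3^-]^2
Precipitation begins when Q = Ksp. With [Pb^2+] = 0.00272 M:
7.29 x 10^-14 = (0.00272) × [IO3^-]^2
[IO3^-] = (7.29 x 10^-14 / 2.72 × 10^-3)^(1/2) = 5.18 x 10^-6 M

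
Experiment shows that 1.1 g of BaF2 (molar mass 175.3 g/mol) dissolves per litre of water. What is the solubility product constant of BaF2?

Ksp ≈ 9.9 x 10^-7

Molar solubility s = (1.1 g/L) / (175.3 g/mol) = 6.27 × 10^-3 M.
BaF2(s) <=> Ba^2+(aq) + 2 F^-(aq)
Let s = molar solubility. Then [Ba^2+] = s and [F^-] = 2s.
Ksp = [Ba^2+][F^-]^2
Ksp = s(2s)^2 = 4s^3
With s = 6.27 × 10^-3: Ksp = 9.9 × 10^-7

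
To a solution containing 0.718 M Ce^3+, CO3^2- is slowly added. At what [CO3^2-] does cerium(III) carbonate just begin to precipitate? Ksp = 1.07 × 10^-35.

2.75e-12 M

Ce2(CO3)3(s) ⇌ 2 Ce^3+(aq) + 3 CO3^2-(aq)
Ksp = [Ce^3+]^2[CO3^2-]^3
Precipitation begins when Q = Ksp. With [Ce^3+] = 0.718 M:
1.07 × 10^-35 = (0.718)^2 × [CO3^2-]^3
[CO3^2-] = (1.07 × 10^-35 / 5.155 × 10^-1)^(1/3) = 2.75 × 10^-12 M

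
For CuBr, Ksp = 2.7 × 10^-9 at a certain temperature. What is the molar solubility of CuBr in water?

s ≈ 5.2 × 10^-5 M

CuBr(s) ⇌ Cu^+ + Br^-
Ksp = [Cu^+][Br^-]
For each mole of CuBr that dissolves: [Cu^+] = s, [Br^-] = s.
Ksp = s × s = s^2
s = (2.7 × 10^-9)^(1/2) = 5.2 x 10^-5 M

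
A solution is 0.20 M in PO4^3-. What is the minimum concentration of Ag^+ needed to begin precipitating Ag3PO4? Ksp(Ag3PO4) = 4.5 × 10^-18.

2.8 × 10^-6 M

Ag3PO4(s) <=> 3 Ag^+(aq) + PO4^3-(aq)
Ksp = [Ag^+]^3[PO4^3-]
Precipitation begins when Q = Ksp. With [PO4^3-] = 0.20 M:
4.5 × 10^-18 = (0.20) × [Ag^+]^3
[Ag^+] = (4.5 × 10^-18 / 2.0 x 10^-1)^(1/3) = 2.8 × 10^-6 M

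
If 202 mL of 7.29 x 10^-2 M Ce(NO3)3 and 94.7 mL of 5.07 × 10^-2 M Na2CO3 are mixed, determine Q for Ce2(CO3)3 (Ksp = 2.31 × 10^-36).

Total volume = 202 + 94.7 = 296.7 mL.
[Ce^3+] = 7.29 × 10^-2 × (202/296.7) = 4.963 × 10^-2 M
[CO3^2-] = 5.07 x 10^-2 × (94.7/296.7) = 1.618 x 10^-2 M
Ce2(CO3)3(s) ⇌ 2 Ce^3+ + 3 CO3^2-, so Q = [Ce^3+]^2[CO3^2-]^3
Q = (4.963 x 10^-2)^2(1.618 x 10^-2)^3 = 1.04 × 10^-8
Q > Ksp, so Ce2(CO3)3 will precipitate.

Q = 1.04e-8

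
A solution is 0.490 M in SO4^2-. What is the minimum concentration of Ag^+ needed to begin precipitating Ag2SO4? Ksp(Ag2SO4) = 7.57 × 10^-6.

Ag2SO4(s) ⇌ 2 Ag^+ + SO4^2-
Ksp = [Ag^+]^2[SO4^2-]
Precipitation begins when Q = Ksp. With [SO4^2-] = 0.490 M:
7.57 × 10^-6 = (0.490) × [Ag^+]^2
[Ag^+] = (7.57 × 10^-6 / 4.90 × 10^-1)^(1/2) = 3.93 × 10^-3 M

[Ag^+] = 3.93 × 10^-3 M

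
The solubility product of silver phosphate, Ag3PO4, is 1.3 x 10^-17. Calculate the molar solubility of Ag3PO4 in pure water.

Ag3PO4(s) ⇌ 3 Ag^+ + PO4^3-
Ksp = [Ag^+]^3[PO4^3-]
Let s = molar solubility. Then [Ag^+] = 3s and [PO4^3-] = s.
Ksp = (3s)^3s = 27s^4
s = (1.3 x 10^-17 / 27)^(1/4) = 2.6 x 10^-5 M

s = 2.6 × 10^-5 M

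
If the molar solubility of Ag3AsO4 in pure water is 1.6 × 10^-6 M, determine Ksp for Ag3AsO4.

Ag3AsO4(s) ⇌ 3 Ag^+ + AsO4^3-
For each mole of Ag3AsO4 that dissolves: [Ag^+] = 3s, [AsO4^3-] = s.
Ksp = [Ag^+]^3[AsO4^3-]
So Ksp = (3s)^3 × s = 27s^4
Ksp = 27 × (1.6 x 10^-6)^4 = 1.8 × 10^-22

Ksp ≈ 1.8e-22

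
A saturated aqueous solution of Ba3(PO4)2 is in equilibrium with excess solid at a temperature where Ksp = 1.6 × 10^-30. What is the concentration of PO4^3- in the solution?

[PO4^3-] = 8.6e-7 M

Ba3(PO4)2(s) <=> 3 Ba^2+(aq) + 2 PO4^3-(aq)
Ksp = [Ba^2+]^3[PO4^3-]^2
With molar solubility s: [Ba^2+] = 3s, [PO4^3-] = 2s.
So Ksp = (3s)^3 × (2s)^2 = 108s^5
s^5 = 1.6 × 10^-30 / 108, so s = 4.31 × 10^-7 M
[PO4^3-] = 2s = 8.6 x 10^-7 M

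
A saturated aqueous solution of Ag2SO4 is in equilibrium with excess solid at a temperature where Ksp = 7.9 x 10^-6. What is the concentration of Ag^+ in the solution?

Ag2SO4(s) ⇌ 2 Ag^+ + SO4^2-
Ksp = [Ag^+]^2[SO4^2-]
Let s = molar solubility. Then [Ag^+] = 2s and [SO4^2-] = s.
Ksp = (2s)^2s = 4s^3
s^3 = 7.9 x 10^-6 / 4, so s = 1.25 x 10^-2 M
[Ag^+] = 2s = 2.5 × 10^-2 M

[Ag^+] ≈ 2.5 × 10^-2 M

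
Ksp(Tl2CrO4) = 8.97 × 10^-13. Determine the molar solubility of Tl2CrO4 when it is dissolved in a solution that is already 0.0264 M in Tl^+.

s ≈ 1.29 x 10^-9 M

Tl2CrO4(s) ⇌ 2 Tl^+ + CrO4^2-
Ksp = [Tl^+]^2[CrO4^2-]
If s mol/L dissolves here, [Tl^+] = 0.0264 + 2s ≈ 0.0264, [CrO4^2-] = s (common-ion effect: Tl^+ is already 0.0264 M).
Ksp ≈ (0.0264)^2 × s
s = 1.29 × 10^-9 M
Check: 2s = 2.6 × 10^-9 ≪ 0.0264, so the approximation is valid.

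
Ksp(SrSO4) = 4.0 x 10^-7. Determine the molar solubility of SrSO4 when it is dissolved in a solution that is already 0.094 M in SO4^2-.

s ≈ 4.3 × 10^-6 M

SrSO4(s) <=> Sr^2+ + SO4^2-
Ksp = [Sr^2+][SO4^2-]
Let s = moles of SrSO4 that dissolve per litre. [Sr^2+] = s, [SO4^2-] = 0.094 + s ≈ 0.094 (common-ion effect: SO4^2- is already 0.094 M).
Ksp ≈ s × 0.094
s = 4.3 x 10^-6 M
Check: s = 4.3 x 10^-6 ≪ 0.094, so the approximation is valid.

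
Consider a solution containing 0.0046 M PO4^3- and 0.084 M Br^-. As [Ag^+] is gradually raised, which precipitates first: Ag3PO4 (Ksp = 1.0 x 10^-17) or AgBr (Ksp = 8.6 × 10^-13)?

AgBr

Precipitation of each salt starts when its ion product equals its Ksp.
For Ag3PO4: 1.0 x 10^-17 = 0.0046 × [Ag^+]^3  ⇒  [Ag^+] = 1.3 × 10^-5 M.
For AgBr: 8.6 × 10^-13 = 0.084 × [Ag^+]  ⇒  [Ag^+] = 1.0 x 10^-11 M.
The salt with the lower threshold [Ag^+] precipitates first: AgBr.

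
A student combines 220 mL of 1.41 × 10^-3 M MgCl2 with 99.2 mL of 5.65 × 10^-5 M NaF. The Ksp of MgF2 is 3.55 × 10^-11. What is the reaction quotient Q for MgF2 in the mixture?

Total volume = 220 + 99.2 = 319.2 mL.
[Mg^2+] = 1.41 × 10^-3 × (220/319.2) = 9.718 x 10^-4 M
[F^-] = 5.65 × 10^-5 × (99.2/319.2) = 1.756 × 10^-5 M
MgF2(s) ⇌ Mg^2+ + 2 F^-, so Q = [Mg^2+][F^-]^2
Q = (9.718 × 10^-4)(1.756 × 10^-5)^2 = 3.00 × 10^-13
Q < Ksp, so no precipitate of MgF2 forms.

Q ≈ 3.00 × 10^-13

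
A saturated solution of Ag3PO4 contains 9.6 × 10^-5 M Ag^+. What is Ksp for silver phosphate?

Ksp = 2.8 × 10^-17

Ag3PO4(s) ⇌ 3 Ag^+ + PO4^3-
Stoichiometry gives [PO4^3-] = (1/3)[Ag^+] = 3.20 × 10^-5 M.
Ksp = [Ag^+]^3[PO4^3-]
Ksp = (9.6 x 10^-5)^3 × 3.20 × 10^-5 = 2.8 x 10^-17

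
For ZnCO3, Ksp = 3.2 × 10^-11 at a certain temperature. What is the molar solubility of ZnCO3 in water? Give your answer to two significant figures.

ZnCO3(s) ⇌ Zn^2+(aq) + CO3^2-(aq)
Ksp = [Zn^2+][CO3^2-]
If s mol/L of ZnCO3 dissolves, [Zn^2+] = s and [CO3^2-] = s.
Ksp = (s)(s) = s^2
s = √(3.2 × 10^-11) = 5.7 × 10^-6 M

s ≈ 5.7 × 10^-6 M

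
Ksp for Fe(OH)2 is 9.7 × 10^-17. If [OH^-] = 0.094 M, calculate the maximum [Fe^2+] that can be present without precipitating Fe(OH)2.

Fe(OH)2(s) ⇌ Fe^2+ + 2 OH^-
Ksp = [Fe^2+][OH^-]^2
Precipitation begins when Q = Ksp. With [OH^-] = 0.094 M:
9.7 × 10^-17 = (0.094)^2 × [Fe^2+]
[Fe^2+] = (9.7 × 10^-17 / 8.84 × 10^-3) = 1.1 × 10^-14 M

[Fe^2+] = 1.1 x 10^-14 M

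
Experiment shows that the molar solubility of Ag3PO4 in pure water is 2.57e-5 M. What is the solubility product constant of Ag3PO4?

Ksp ≈ 1.18 × 10^-17

Ag3PO4(s) <=> 3 Ag^+ + PO4^3-
With molar solubility s: [Ag^+] = 3s, [PO4^3-] = s.
Ksp = [Ag^+]^3[PO4^3-]
Substituting: Ksp = (3s)^3s = 27s^4
With s = 2.57 × 10^-5: Ksp = 1.18 x 10^-17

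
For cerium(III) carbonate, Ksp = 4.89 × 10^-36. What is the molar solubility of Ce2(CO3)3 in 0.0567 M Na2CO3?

s = 8.19 × 10^-17 M

Ce2(CO3)3(s) ⇌ 2 Ce^3+ + 3 CO3^2-
Ksp = [Ce^3+]^2[CO3^2-]^3
If s mol/L dissolves here, [Ce^3+] = 2s, [CO3^2-] = 0.0567 + 3s ≈ 0.0567 (common-ion effect: CO3^2- is already 0.0567 M).
Ksp ≈ (2s)^2 × (0.0567)^3
s = 8.19 × 10^-17 M
Check: 3s = 2.5 × 10^-16 ≪ 0.0567, so the approximation is valid.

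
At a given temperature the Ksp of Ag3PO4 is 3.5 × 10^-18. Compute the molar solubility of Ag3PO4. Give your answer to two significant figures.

Ag3PO4(s) <=> 3 Ag^+ + PO4^3-
Ksp = [Ag^+]^3[PO4^3-]
If s mol/L of Ag3PO4 dissolves, [Ag^+] = 3s and [PO4^3-] = s.
Substituting: Ksp = (3s)^3s = 27s^4
Solving, s = (3.5 × 10^-18/27)^(1/4) = 1.9 × 10^-5 M

1.9 x 10^-5 M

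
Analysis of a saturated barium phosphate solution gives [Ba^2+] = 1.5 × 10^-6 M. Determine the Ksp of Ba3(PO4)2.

Ksp = 3.4e-30

Ba3(PO4)2(s) ⇌ 3 Ba^2+ + 2 PO4^3-
Stoichiometry gives [PO4^3-] = (2/3)[Ba^2+] = 1.00 × 10^-6 M.
Ksp = [Ba^2+]^3[PO4^3-]^2
Ksp = (1.5 × 10^-6)^3 × (1.00 × 10^-6)^2 = 3.4 × 10^-30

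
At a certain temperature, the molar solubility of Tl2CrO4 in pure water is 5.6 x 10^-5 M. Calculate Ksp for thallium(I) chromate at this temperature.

Ksp = 7.0 × 10^-13

Tl2CrO4(s) ⇌ 2 Tl^+ + CrO4^2-
Let s = molar solubility. Then [Tl^+] = 2s and [CrO4^2-] = s.
Ksp = [Tl^+]^2[CrO4^2-]
So Ksp = (2s)^2 × s = 4s^3
With s = 5.6 × 10^-5: Ksp = 7.0 × 10^-13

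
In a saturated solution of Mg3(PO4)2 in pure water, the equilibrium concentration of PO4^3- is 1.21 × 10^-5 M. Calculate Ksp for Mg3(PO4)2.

Mg3(PO4)2(s) ⇌ 3 Mg^2+ + 2 PO4^3-
Stoichiometry gives [Mg^2+] = (3/2)[PO4^3-] = 1.815 × 10^-5 M.
Ksp = [Mg^2+]^3[PO4^3-]^2
Ksp = (1.815 × 10^-5)^3 × (1.21 x 10^-5)^2 = 8.75 × 10^-25

Ksp = 8.75e-25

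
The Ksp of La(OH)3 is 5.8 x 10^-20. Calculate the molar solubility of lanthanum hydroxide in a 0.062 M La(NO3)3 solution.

La(OH)3(s) <=> La^3+(aq) + 3 OH^-(aq)
Ksp = [La^3+][OH^-]^3
Let s = moles of La(OH)3 that dissolve per litre. [La^3+] = 0.062 + s ≈ 0.062, [OH^-] = 3s (Ksp is small, so little additional dissolves).
Ksp ≈ 0.062 × (3s)^3
s = 3.3 x 10^-7 M
Check: s = 3.3 × 10^-7 ≪ 0.062, so the approximation is valid.

s ≈ 3.3e-7 M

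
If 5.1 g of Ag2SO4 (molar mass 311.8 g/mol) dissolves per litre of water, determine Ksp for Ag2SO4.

Molar solubility s = (5.1 g/L) / (311.8 g/mol) = 1.64 × 10^-2 M.
Ag2SO4(s) <=> 2 Ag^+(aq) + SO4^2-(aq)
With molar solubility s: [Ag^+] = 2s, [SO4^2-] = s.
Ksp = [Ag^+]^2[SO4^2-]
Ksp = (2s)^2s = 4s^3
Ksp = 4 × (1.64 × 10^-2)^3 = 1.8 × 10^-5

Ksp ≈ 1.8e-5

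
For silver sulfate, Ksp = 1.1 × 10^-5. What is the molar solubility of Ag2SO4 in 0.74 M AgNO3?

Ag2SO4(s) ⇌ 2 Ag^+ + SO4^2-
Ksp = [Ag^+]^2[SO4^2-]
Let s be the molar solubility in this solution. [Ag^+] = 0.74 + 2s ≈ 0.74, [SO4^2-] = s (common-ion effect: Ag^+ is already 0.74 M).
Ksp ≈ (0.74)^2 × s
s = 2.0 × 10^-5 M
Check: 2s = 4.0 × 10^-5 ≪ 0.74, so the approximation is valid.

s ≈ 2.0e-5 M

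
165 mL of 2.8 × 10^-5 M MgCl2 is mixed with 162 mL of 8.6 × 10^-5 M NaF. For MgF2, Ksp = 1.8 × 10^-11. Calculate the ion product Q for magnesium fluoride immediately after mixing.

Total volume = 165 + 162 = 327 mL.
[Mg^2+] = 2.8 x 10^-5 × (165/327) = 1.41 × 10^-5 M
[F^-] = 8.6 × 10^-5 × (162/327) = 4.26 × 10^-5 M
MgF2(s) <=> Mg^2+(aq) + 2 F^-(aq), so Q = [Mg^2+][F^-]^2
Q = (1.41 x 10^-5)(4.26 × 10^-5)^2 = 2.6 × 10^-14
Q < Ksp, so no precipitate of MgF2 forms.

Q ≈ 2.6 × 10^-14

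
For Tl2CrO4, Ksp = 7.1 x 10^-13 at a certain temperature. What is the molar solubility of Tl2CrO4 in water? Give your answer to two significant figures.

s ≈ 5.6e-5 M

Tl2CrO4(s) ⇌ 2 Tl^+ + CrO4^2-
Ksp = [Tl^+]^2[CrO4^2-]
If s mol/L of Tl2CrO4 dissolves, [Tl^+] = 2s and [CrO4^2-] = s.
So Ksp = (2s)^2 × s = 4s^3
Solving, s = (7.1 x 10^-13/4)^(1/3) = 5.6 x 10^-5 M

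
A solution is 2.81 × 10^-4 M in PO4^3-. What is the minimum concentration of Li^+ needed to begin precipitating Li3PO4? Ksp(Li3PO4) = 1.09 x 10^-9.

[Li^+] = 0.0157 M

Li3PO4(s) <=> 3 Li^+ + PO4^3-
Ksp = [Li^+]^3[PO4^3-]
Precipitation begins when Q = Ksp. With [PO4^3-] = 2.81 × 10^-4 M:
1.09 x 10^-9 = (2.81 × 10^-4) × [Li^+]^3
[Li^+] = (1.09 x 10^-9 / 2.81 x 10^-4)^(1/3) = 1.57 × 10^-2 M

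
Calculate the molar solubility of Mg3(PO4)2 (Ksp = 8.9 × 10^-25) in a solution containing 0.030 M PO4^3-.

s ≈ 3.3e-8 M

Mg3(PO4)2(s) ⇌ 3 Mg^2+(aq) + 2 PO4^3-(aq)
Ksp = [Mg^2+]^3[PO4^3-]^2
If s mol/L dissolves here, [Mg^2+] = 3s, [PO4^3-] = 0.030 + 2s ≈ 0.030 (since the PO4^3- already present dominates).
Ksp ≈ (3s)^3 × (0.030)^2
s = 3.3 × 10^-8 M
Check: 2s = 6.6 × 10^-8 ≪ 0.030, so the approximation is valid.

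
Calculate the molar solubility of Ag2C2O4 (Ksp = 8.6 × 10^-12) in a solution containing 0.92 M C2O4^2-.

Ag2C2O4(s) ⇌ 2 Ag^+ + C2O4^2-
Ksp = [Ag^+]^2[C2O4^2-]
Let s = moles of Ag2C2O4 that dissolve per litre. [Ag^+] = 2s, [C2O4^2-] = 0.92 + s ≈ 0.92 (Ksp is small, so little additional dissolves).
Ksp ≈ (2s)^2 × 0.92
s = 1.5 × 10^-6 M
Check: s = 1.5 × 10^-6 ≪ 0.92, so the approximation is valid.

s = 1.5 × 10^-6 M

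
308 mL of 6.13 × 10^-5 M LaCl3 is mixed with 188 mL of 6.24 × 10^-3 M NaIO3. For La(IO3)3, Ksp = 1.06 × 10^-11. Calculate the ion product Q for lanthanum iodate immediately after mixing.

Q ≈ 5.04 × 10^-13

Total volume = 308 + 188 = 496 mL.
[La^3+] = 6.13 × 10^-5 × (308/496) = 3.807 x 10^-5 M
[IO3^-] = 6.24 × 10^-3 × (188/496) = 2.365 × 10^-3 M
La(IO3)3(s) <=> La^3+ + 3 IO3^-, so Q = [La^3+][IO3^-]^3
Q = (3.807 x 10^-5)(2.365 × 10^-3)^3 = 5.04 × 10^-13
Q < Ksp, so no precipitate of La(IO3)3 forms.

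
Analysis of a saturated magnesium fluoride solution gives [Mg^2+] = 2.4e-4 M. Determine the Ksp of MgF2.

Ksp ≈ 5.5 × 10^-11

MgF2(s) ⇌ Mg^2+(aq) + 2 F^-(aq)
Stoichiometry gives [F^-] = (2/1)[Mg^2+] = 4.80 x 10^-4 M.
Ksp = [Mg^2+][F^-]^2
Ksp = 2.4 x 10^-4 × (4.80 x 10^-4)^2 = 5.5 × 10^-11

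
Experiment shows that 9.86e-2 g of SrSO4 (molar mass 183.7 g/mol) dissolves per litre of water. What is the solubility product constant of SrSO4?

Molar solubility s = (9.86 x 10^-2 g/L) / (183.7 g/mol) = 5.367 × 10^-4 M.
SrSO4(s) ⇌ Sr^2+(aq) + SO4^2-(aq)
For each mole of SrSO4 that dissolves: [Sr^2+] = s, [SO4^2-] = s.
Ksp = [Sr^2+][SO4^2-]
Ksp = (s)(s) = s^2
With s = 5.367 x 10^-4: Ksp = 2.88 × 10^-7

2.88 × 10^-7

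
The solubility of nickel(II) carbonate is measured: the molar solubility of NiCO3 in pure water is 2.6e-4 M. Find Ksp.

NiCO3(s) <=> Ni^2+ + CO3^2-
With molar solubility s: [Ni^2+] = s, [CO3^2-] = s.
Ksp = [Ni^2+][CO3^2-]
Ksp = s × s = s^2
Ksp = (2.6 × 10^-4)^2 = 6.8 x 10^-8

6.8e-8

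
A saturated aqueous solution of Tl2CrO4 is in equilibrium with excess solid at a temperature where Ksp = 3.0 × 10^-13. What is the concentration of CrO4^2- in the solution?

Tl2CrO4(s) <=> 2 Tl^+(aq) + CrO4^2-(aq)
Ksp = [Tl^+]^2[CrO4^2-]
Let s = molar solubility. Then [Tl^+] = 2s and [CrO4^2-] = s.
Substituting: Ksp = (2s)^2s = 4s^3
s = (3.0 × 10^-13 / 4)^(1/3) = 4.22 x 10^-5 M
[CrO4^2-] = s = 4.2 x 10^-5 M

4.2 × 10^-5 M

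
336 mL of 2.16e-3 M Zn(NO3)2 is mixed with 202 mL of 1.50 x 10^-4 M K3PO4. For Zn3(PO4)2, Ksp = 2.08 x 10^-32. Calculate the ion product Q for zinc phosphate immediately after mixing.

Q = 7.79e-18

Total volume = 336 + 202 = 538 mL.
[Zn^2+] = 2.16 × 10^-3 × (336/538) = 1.349 × 10^-3 M
[PO4^3-] = 1.50 x 10^-4 × (202/538) = 5.632 x 10^-5 M
Zn3(PO4)2(s) ⇌ 3 Zn^2+ + 2 PO4^3-, so Q = [Zn^2+]^3[PO4^3-]^2
Q = (1.349 x 10^-3)^3(5.632 × 10^-5)^2 = 7.79 × 10^-18
Q > Ksp, so Zn3(PO4)2 will precipitate.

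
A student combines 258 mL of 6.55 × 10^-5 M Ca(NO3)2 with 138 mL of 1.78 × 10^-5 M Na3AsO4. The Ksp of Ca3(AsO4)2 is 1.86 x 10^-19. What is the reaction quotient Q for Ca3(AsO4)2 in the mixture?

Total volume = 258 + 138 = 396 mL.
[Ca^2+] = 6.55 x 10^-5 × (258/396) = 4.267 × 10^-5 M
[AsO4^3-] = 1.78 x 10^-5 × (138/396) = 6.203 × 10^-6 M
Ca3(AsO4)2(s) ⇌ 3 Ca^2+ + 2 AsO4^3-, so Q = [Ca^2+]^3[AsO4^3-]^2
Q = (4.267 × 10^-5)^3(6.203 × 10^-6)^2 = 2.99 x 10^-24
Q < Ksp, so no precipitate of Ca3(AsO4)2 forms.

Q = 2.99e-24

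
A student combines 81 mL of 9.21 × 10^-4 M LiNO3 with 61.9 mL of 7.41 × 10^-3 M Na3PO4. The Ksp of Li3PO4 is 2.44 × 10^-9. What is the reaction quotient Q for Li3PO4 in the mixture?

Total volume = 81 + 61.9 = 142.9 mL.
[Li^+] = 9.21 × 10^-4 × (81/142.9) = 5.221 × 10^-4 M
[PO4^3-] = 7.41 x 10^-3 × (61.9/142.9) = 3.210 x 10^-3 M
Li3PO4(s) ⇌ 3 Li^+ + PO4^3-, so Q = [Li^+]^3[PO4^3-]
Q = (5.221 x 10^-4)^3(3.210 x 10^-3) = 4.57 x 10^-13
Q < Ksp, so no precipitate of Li3PO4 forms.

4.57 × 10^-13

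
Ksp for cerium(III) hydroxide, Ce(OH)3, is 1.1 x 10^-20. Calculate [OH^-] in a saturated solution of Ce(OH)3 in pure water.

Ce(OH)3(s) ⇌ Ce^3+(aq) + 3 OH^-(aq)
Ksp = [Ce^3+][OH^-]^3
With molar solubility s: [Ce^3+] = s, [OH^-] = 3s.
So Ksp = s × (3s)^3 = 27s^4
s = (1.1 x 10^-20 / 27)^(1/4) = 4.49 × 10^-6 M
[OH^-] = 3s = 1.3 x 10^-5 M

[OH^-] = 1.3 x 10^-5 M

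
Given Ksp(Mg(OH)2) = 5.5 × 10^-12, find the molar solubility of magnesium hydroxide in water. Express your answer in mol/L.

s = 1.1e-4 M

Mg(OH)2(s) ⇌ Mg^2+(aq) + 2 OH^-(aq)
Ksp = [Mg^2+][OH^-]^2
With molar solubility s: [Mg^2+] = s, [OH^-] = 2s.
Ksp = s(2s)^2 = 4s^3
s = (5.5 × 10^-12 / 4)^(1/3) = 1.1 x 10^-4 M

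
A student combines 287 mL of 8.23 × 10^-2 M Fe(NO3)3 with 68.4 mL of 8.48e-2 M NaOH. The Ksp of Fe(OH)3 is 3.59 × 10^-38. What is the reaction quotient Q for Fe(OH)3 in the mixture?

Q = 2.89 x 10^-7

Total volume = 287 + 68.4 = 355.4 mL.
[Fe^3+] = 8.23 x 10^-2 × (287/355.4) = 6.646 x 10^-2 M
[OH^-] = 8.48 x 10^-2 × (68.4/355.4) = 1.632 × 10^-2 M
Fe(OH)3(s) ⇌ Fe^3+(aq) + 3 OH^-(aq), so Q = [Fe^3+][OH^-]^3
Q = (6.646 x 10^-2)(1.632 × 10^-2)^3 = 2.89 × 10^-7
Q > Ksp, so Fe(OH)3 will precipitate.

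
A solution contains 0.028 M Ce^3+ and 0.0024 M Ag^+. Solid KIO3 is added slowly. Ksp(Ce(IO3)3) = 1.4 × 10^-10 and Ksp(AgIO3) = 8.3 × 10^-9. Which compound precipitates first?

Precipitation of each salt starts when its ion product equals its Ksp.
For Ce(IO3)3: 1.4 × 10^-10 = 0.028 × [IO3^-]^3  ⇒  [IO3^-] = 1.7 × 10^-3 M.
For AgIO3: 8.3 × 10^-9 = 0.0024 × [IO3^-]  ⇒  [IO3^-] = 3.5 × 10^-6 M.
The salt with the lower threshold [IO3^-] precipitates first: AgIO3.

AgIO3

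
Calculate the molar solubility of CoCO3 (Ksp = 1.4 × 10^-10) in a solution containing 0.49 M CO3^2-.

s ≈ 2.9e-10 M

CoCO3(s) ⇌ Co^2+(aq) + CO3^2-(aq)
Ksp = [Co^2+][CO3^2-]
If s mol/L dissolves here, [Co^2+] = s, [CO3^2-] = 0.49 + s ≈ 0.49 (since the CO3^2- already present dominates).
Ksp ≈ s × 0.49
s = 2.9 × 10^-10 M
Check: s = 2.9 × 10^-10 ≪ 0.49, so the approximation is valid.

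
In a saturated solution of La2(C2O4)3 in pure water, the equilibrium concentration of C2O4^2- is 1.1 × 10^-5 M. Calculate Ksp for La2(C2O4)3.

Ksp = 7.2 x 10^-26

La2(C2O4)3(s) ⇌ 2 La^3+ + 3 C2O4^2-
Stoichiometry gives [La^3+] = (2/3)[C2O4^2-] = 7.33 × 10^-6 M.
Ksp = [La^3+]^2[C2O4^2-]^3
Ksp = (7.33 × 10^-6)^2 × (1.1 × 10^-5)^3 = 7.2 × 10^-26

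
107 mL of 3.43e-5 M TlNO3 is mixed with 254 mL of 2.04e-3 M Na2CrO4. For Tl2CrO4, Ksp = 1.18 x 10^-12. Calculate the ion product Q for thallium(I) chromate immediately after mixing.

Total volume = 107 + 254 = 361 mL.
[Tl^+] = 3.43 × 10^-5 × (107/361) = 1.017 x 10^-5 M
[CrO4^2-] = 2.04 x 10^-3 × (254/361) = 1.435 × 10^-3 M
Tl2CrO4(s) ⇌ 2 Tl^+ + CrO4^2-, so Q = [Tl^+]^2[CrO4^2-]
Q = (1.017 × 10^-5)^2(1.435 × 10^-3) = 1.48 × 10^-13
Q < Ksp, so no precipitate of Tl2CrO4 forms.

1.48 × 10^-13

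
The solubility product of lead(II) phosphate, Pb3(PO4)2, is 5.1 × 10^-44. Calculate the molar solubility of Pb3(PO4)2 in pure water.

s = 8.6 × 10^-10 M

Pb3(PO4)2(s) <=> 3 Pb^2+ + 2 PO4^3-
Ksp = [Pb^2+]^3[PO4^3-]^2
Let s = molar solubility. Then [Pb^2+] = 3s and [PO4^3-] = 2s.
Substituting: Ksp = (3s)^3(2s)^2 = 108s^5
s^5 = 5.1 × 10^-44 / 108, so s = 8.6 × 10^-10 M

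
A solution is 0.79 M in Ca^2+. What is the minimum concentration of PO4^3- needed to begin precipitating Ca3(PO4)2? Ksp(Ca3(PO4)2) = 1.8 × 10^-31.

Ca3(PO4)2(s) ⇌ 3 Ca^2+ + 2 PO4^3-
Ksp = [Ca^2+]^3[PO4^3-]^2
Precipitation begins when Q = Ksp. With [Ca^2+] = 0.79 M:
1.8 × 10^-31 = (0.79)^3 × [PO4^3-]^2
[PO4^3-] = (1.8 × 10^-31 / 4.93 x 10^-1)^(1/2) = 6.0 × 10^-16 M

[PO4^3-] ≈ 6.0e-16 M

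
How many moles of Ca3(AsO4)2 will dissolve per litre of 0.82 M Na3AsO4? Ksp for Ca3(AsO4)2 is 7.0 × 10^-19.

s = 3.4e-7 M

Ca3(AsO4)2(s) ⇌ 3 Ca^2+(aq) + 2 AsO4^3-(aq)
Ksp = [Ca^2+]^3[AsO4^3-]^2
Let s = moles of Ca3(AsO4)2 that dissolve per litre. [Ca^2+] = 3s, [AsO4^3-] = 0.82 + 2s ≈ 0.82 (common-ion effect: AsO4^3- is already 0.82 M).
Ksp ≈ (3s)^3 × (0.82)^2
s = 3.4 × 10^-7 M
Check: 2s = 6.8 × 10^-7 ≪ 0.82, so the approximation is valid.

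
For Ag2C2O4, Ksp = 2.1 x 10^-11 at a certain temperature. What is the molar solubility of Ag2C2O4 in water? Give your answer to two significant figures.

s = 1.7 x 10^-4 M

Ag2C2O4(s) <=> 2 Ag^+ + C2O4^2-
Ksp = [Ag^+]^2[C2O4^2-]
With molar solubility s: [Ag^+] = 2s, [C2O4^2-] = s.
Ksp = (2s)^2s = 4s^3
s = (2.1 x 10^-11 / 4)^(1/3) = 1.7 x 10^-4 M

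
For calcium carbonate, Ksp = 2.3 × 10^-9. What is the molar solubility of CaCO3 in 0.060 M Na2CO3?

s = 3.8e-8 M

CaCO3(s) ⇌ Ca^2+ + CO3^2-
Ksp = [Ca^2+][CO3^2-]
Let s = moles of CaCO3 that dissolve per litre. [Ca^2+] = s, [CO3^2-] = 0.060 + s ≈ 0.060 (Ksp is small, so little additional dissolves).
Ksp ≈ s × 0.060
s = 3.8 × 10^-8 M
Check: s = 3.8 × 10^-8 ≪ 0.060, so the approximation is valid.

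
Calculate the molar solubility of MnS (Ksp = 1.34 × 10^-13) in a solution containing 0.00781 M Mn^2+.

s = 1.72 × 10^-11 M

MnS(s) ⇌ Mn^2+ + S^2-
Ksp = [Mn^2+][S^2-]
Let s = moles of MnS that dissolve per litre. [Mn^2+] = 0.00781 + s ≈ 0.00781, [S^2-] = s (Ksp is small, so little additional dissolves).
Ksp ≈ 0.00781 × s
s = 1.72 x 10^-11 M
Check: s = 1.7 × 10^-11 ≪ 0.00781, so the approximation is valid.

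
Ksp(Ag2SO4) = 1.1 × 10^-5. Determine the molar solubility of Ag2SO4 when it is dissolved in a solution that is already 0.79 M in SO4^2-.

s = 1.9e-3 M

Ag2SO4(s) ⇌ 2 Ag^+(aq) + SO4^2-(aq)
Ksp = [Ag^+]^2[SO4^2-]
Let s = moles of Ag2SO4 that dissolve per litre. [Ag^+] = 2s, [SO4^2-] = 0.79 + s ≈ 0.79 (Ksp is small, so little additional dissolves).
Ksp ≈ (2s)^2 × 0.79
s = 1.9 × 10^-3 M
Check: s = 1.9 x 10^-3 ≪ 0.79, so the approximation is valid.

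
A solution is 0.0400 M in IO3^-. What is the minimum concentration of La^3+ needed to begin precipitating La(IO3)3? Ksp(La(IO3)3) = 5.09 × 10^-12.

[La^3+] ≈ 7.95e-8 M

La(IO3)3(s) ⇌ La^3+(aq) + 3 IO3^-(aq)
Ksp = [La^3+][IO3^-]^3
Precipitation begins when Q = Ksp. With [IO3^-] = 0.0400 M:
5.09 × 10^-12 = (0.0400)^3 × [La^3+]
[La^3+] = (5.09 × 10^-12 / 6.400 × 10^-5) = 7.95 x 10^-8 M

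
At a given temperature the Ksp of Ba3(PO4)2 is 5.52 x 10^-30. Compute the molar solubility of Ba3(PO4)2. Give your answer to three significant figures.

Ba3(PO4)2(s) ⇌ 3 Ba^2+(aq) + 2 PO4^3-(aq)
Ksp = [Ba^2+]^3[PO4^3-]^2
For each mole of Ba3(PO4)2 that dissolves: [Ba^2+] = 3s, [PO4^3-] = 2s.
Ksp = (3s)^3(2s)^2 = 108s^5
s = (5.52 x 10^-30 / 108)^(1/5) = 5.52 × 10^-7 M

s ≈ 5.52 x 10^-7 M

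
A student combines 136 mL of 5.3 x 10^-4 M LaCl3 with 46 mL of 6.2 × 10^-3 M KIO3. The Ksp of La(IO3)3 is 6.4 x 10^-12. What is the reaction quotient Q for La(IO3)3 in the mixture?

Q ≈ 1.5 x 10^-12

Total volume = 136 + 46 = 182 mL.
[La^3+] = 5.3 × 10^-4 × (136/182) = 3.96 × 10^-4 M
[IO3^-] = 6.2 x 10^-3 × (46/182) = 1.57 × 10^-3 M
La(IO3)3(s) ⇌ La^3+(aq) + 3 IO3^-(aq), so Q = [La^3+][IO3^-]^3
Q = (3.96 × 10^-4)(1.57 × 10^-3)^3 = 1.5 × 10^-12
Q < Ksp, so no precipitate of La(IO3)3 forms.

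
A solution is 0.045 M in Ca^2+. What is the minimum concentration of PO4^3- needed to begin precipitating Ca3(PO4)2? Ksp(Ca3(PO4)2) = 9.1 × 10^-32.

3.2e-14 M

Ca3(PO4)2(s) ⇌ 3 Ca^2+ + 2 PO4^3-
Ksp = [Ca^2+]^3[PO4^3-]^2
Precipitation begins when Q = Ksp. With [Ca^2+] = 0.045 M:
9.1 × 10^-32 = (0.045)^3 × [PO4^3-]^2
[PO4^3-] = (9.1 × 10^-32 / 9.11 × 10^-5)^(1/2) = 3.2 × 10^-14 M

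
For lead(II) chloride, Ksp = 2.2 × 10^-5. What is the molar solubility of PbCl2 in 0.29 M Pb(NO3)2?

PbCl2(s) <=> Pb^2+(aq) + 2 Cl^-(aq)
Ksp = [Pb^2+][Cl^-]^2
Let s be the molar solubility in this solution. [Pb^2+] = 0.29 + s ≈ 0.29, [Cl^-] = 2s (Ksp is small, so little additional dissolves).
Ksp ≈ 0.29 × (2s)^2
s = 4.4 × 10^-3 M
Check: s = 4.4 x 10^-3 ≪ 0.29, so the approximation is valid.

s ≈ 4.4 × 10^-3 M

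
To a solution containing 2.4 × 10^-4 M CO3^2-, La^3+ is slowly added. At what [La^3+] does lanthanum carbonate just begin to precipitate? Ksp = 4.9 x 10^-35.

La2(CO3)3(s) ⇌ 2 La^3+(aq) + 3 CO3^2-(aq)
Ksp = [La^3+]^2[CO3^2-]^3
Precipitation begins when Q = Ksp. With [CO3^2-] = 2.4 × 10^-4 M:
4.9 x 10^-35 = (2.4 × 10^-4)^3 × [La^3+]^2
[La^3+] = (4.9 x 10^-35 / 1.38 × 10^-11)^(1/2) = 1.9 × 10^-12 M

[La^3+] = 1.9 × 10^-12 M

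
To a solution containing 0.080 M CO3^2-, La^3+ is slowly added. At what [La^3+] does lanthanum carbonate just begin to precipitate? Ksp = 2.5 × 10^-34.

La2(CO3)3(s) ⇌ 2 La^3+ + 3 CO3^2-
Ksp = [La^3+]^2[CO3^2-]^3
Precipitation begins when Q = Ksp. With [CO3^2-] = 0.080 M:
2.5 × 10^-34 = (0.080)^3 × [La^3+]^2
[La^3+] = (2.5 × 10^-34 / 5.12 × 10^-4)^(1/2) = 7.0 x 10^-16 M

7.0 x 10^-16 M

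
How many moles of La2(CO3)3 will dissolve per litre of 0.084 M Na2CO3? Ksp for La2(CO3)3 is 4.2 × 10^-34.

La2(CO3)3(s) <=> 2 La^3+(aq) + 3 CO3^2-(aq)
Ksp = [La^3+]^2[CO3^2-]^3
Let s be the molar solubility in this solution. [La^3+] = 2s, [CO3^2-] = 0.084 + 3s ≈ 0.084 (Ksp is small, so little additional dissolves).
Ksp ≈ (2s)^2 × (0.084)^3
s = 4.2 × 10^-16 M
Check: 3s = 1.3 x 10^-15 ≪ 0.084, so the approximation is valid.

s = 4.2 x 10^-16 M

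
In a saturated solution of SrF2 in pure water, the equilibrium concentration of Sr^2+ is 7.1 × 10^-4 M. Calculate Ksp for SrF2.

SrF2(s) <=> Sr^2+(aq) + 2 F^-(aq)
Stoichiometry gives [F^-] = (2/1)[Sr^2+] = 1.42 × 10^-3 M.
Ksp = [Sr^2+][F^-]^2
Ksp = 7.1 × 10^-4 × (1.42 x 10^-3)^2 = 1.4 x 10^-9

Ksp ≈ 1.4e-9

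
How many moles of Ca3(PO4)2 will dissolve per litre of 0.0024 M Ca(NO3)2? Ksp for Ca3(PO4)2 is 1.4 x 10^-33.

s ≈ 1.6e-13 M

Ca3(PO4)2(s) <=> 3 Ca^2+(aq) + 2 PO4^3-(aq)
Ksp = [Ca^2+]^3[PO4^3-]^2
If s mol/L dissolves here, [Ca^2+] = 0.0024 + 3s ≈ 0.0024, [PO4^3-] = 2s (since Ca^2+ from Ca(NO3)2 dominates).
Ksp ≈ (0.0024)^3 × (2s)^2
s = 1.6 × 10^-13 M
Check: 3s = 4.8 x 10^-13 ≪ 0.0024, so the approximation is valid.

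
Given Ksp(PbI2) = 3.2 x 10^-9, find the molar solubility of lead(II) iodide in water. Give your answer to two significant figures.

PbI2(s) ⇌ Pb^2+(aq) + 2 I^-(aq)
Ksp = [Pb^2+][I^-]^2
If s mol/L of PbI2 dissolves, [Pb^2+] = s and [I^-] = 2s.
So Ksp = s × (2s)^2 = 4s^3
s = (3.2 x 10^-9 / 4)^(1/3) = 9.3 x 10^-4 M

s = 9.3 x 10^-4 M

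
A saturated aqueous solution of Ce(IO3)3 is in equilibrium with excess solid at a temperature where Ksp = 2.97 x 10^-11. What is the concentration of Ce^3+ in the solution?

[Ce^3+] ≈ 1.02e-3 M

Ce(IO3)3(s) <=> Ce^3+(aq) + 3 IO3^-(aq)
Ksp = [Ce^3+][IO3^-]^3
With molar solubility s: [Ce^3+] = s, [IO3^-] = 3s.
So Ksp = s × (3s)^3 = 27s^4
Solving, s = (2.97 x 10^-11/27)^(1/4) = 1.024 x 10^-3 M
[Ce^3+] = s = 1.02 × 10^-3 M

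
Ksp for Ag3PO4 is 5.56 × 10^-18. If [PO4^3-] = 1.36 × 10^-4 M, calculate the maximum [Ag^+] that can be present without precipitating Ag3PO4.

Ag3PO4(s) <=> 3 Ag^+(aq) + PO4^3-(aq)
Ksp = [Ag^+]^3[PO4^3-]
Precipitation begins when Q = Ksp. With [PO4^3-] = 1.36 × 10^-4 M:
5.56 × 10^-18 = (1.36 × 10^-4) × [Ag^+]^3
[Ag^+] = (5.56 × 10^-18 / 1.36 × 10^-4)^(1/3) = 3.44 x 10^-5 M

[Ag^+] = 3.44e-5 M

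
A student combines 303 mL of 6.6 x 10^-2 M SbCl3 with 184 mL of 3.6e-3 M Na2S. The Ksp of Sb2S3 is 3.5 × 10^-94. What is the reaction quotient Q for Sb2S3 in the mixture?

Total volume = 303 + 184 = 487 mL.
[Sb^3+] = 6.6 × 10^-2 × (303/487) = 4.11 × 10^-2 M
[S^2-] = 3.6 x 10^-3 × (184/487) = 1.36 × 10^-3 M
Sb2S3(s) ⇌ 2 Sb^3+ + 3 S^2-, so Q = [Sb^3+]^2[S^2-]^3
Q = (4.11 × 10^-2)^2(1.36 × 10^-3)^3 = 4.2 x 10^-12
Q > Ksp, so Sb2S3 will precipitate.

4.2 x 10^-12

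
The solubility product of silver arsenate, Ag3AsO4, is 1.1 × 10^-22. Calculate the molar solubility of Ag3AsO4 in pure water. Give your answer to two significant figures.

s = 1.4 × 10^-6 M

Ag3AsO4(s) ⇌ 3 Ag^+ + AsO4^3-
Ksp = [Ag^+]^3[AsO4^3-]
Let s = molar solubility. Then [Ag^+] = 3s and [AsO4^3-] = s.
Substituting: Ksp = (3s)^3s = 27s^4
s = (1.1 × 10^-22 / 27)^(1/4) = 1.4 x 10^-6 M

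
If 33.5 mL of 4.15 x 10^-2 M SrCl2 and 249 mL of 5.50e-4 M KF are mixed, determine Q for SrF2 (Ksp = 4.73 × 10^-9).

Q = 1.16e-9

Total volume = 33.5 + 249 = 282.5 mL.
[Sr^2+] = 4.15 × 10^-2 × (33.5/282.5) = 4.921 × 10^-3 M
[F^-] = 5.50 × 10^-4 × (249/282.5) = 4.848 x 10^-4 M
SrF2(s) ⇌ Sr^2+ + 2 F^-, so Q = [Sr^2+][F^-]^2
Q = (4.921 x 10^-3)(4.848 x 10^-4)^2 = 1.16 × 10^-9
Q < Ksp, so no precipitate of SrF2 forms.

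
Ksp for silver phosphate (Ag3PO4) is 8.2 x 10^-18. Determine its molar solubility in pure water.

Ag3PO4(s) <=> 3 Ag^+(aq) + PO4^3-(aq)
Ksp = [Ag^+]^3[PO4^3-]
Let s = molar solubility. Then [Ag^+] = 3s and [PO4^3-] = s.
So Ksp = (3s)^3 × s = 27s^4
s = (8.2 x 10^-18 / 27)^(1/4) = 2.3 x 10^-5 M

s = 2.3 × 10^-5 M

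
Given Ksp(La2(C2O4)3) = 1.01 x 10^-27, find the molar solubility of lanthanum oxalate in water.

La2(C2O4)3(s) ⇌ 2 La^3+ + 3 C2O4^2-
Ksp = [La^3+]^2[C2O4^2-]^3
If s mol/L of La2(C2O4)3 dissolves, [La^3+] = 2s and [C2O4^2-] = 3s.
Substituting: Ksp = (2s)^2(3s)^3 = 108s^5
Solving, s = (1.01 x 10^-27/108)^(1/5) = 1.56 × 10^-6 M

1.56e-6 M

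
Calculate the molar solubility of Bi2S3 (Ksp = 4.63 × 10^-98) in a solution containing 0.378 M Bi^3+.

2.29 × 10^-33 M

Bi2S3(s) ⇌ 2 Bi^3+ + 3 S^2-
Ksp = [Bi^3+]^2[S^2-]^3
Let s = moles of Bi2S3 that dissolve per litre. [Bi^3+] = 0.378 + 2s ≈ 0.378, [S^2-] = 3s (since the Bi^3+ already present dominates).
Ksp ≈ (0.378)^2 × (3s)^3
s = 2.29 x 10^-33 M
Check: 2s = 4.6 × 10^-33 ≪ 0.378, so the approximation is valid.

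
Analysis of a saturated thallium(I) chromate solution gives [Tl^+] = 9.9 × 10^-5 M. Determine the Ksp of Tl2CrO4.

Ksp ≈ 4.9 × 10^-13

Tl2CrO4(s) ⇌ 2 Tl^+(aq) + CrO4^2-(aq)
Stoichiometry gives [CrO4^2-] = (1/2)[Tl^+] = 4.95 x 10^-5 M.
Ksp = [Tl^+]^2[CrO4^2-]
Ksp = (9.9 × 10^-5)^2 × 4.95 × 10^-5 = 4.9 × 10^-13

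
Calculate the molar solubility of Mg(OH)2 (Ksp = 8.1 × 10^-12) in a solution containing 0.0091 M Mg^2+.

Mg(OH)2(s) <=> Mg^2+(aq) + 2 OH^-(aq)
Ksp = [Mg^2+][OH^-]^2
Let s be the molar solubility in this solution. [Mg^2+] = 0.0091 + s ≈ 0.0091, [OH^-] = 2s (common-ion effect: Mg^2+ is already 0.0091 M).
Ksp ≈ 0.0091 × (2s)^2
s = 1.5 × 10^-5 M
Check: s = 1.5 x 10^-5 ≪ 0.0091, so the approximation is valid.

s = 1.5e-5 M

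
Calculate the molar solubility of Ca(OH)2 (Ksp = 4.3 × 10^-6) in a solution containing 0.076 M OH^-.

Ca(OH)2(s) <=> Ca^2+(aq) + 2 OH^-(aq)
Ksp = [Ca^2+][OH^-]^2
Let s = moles of Ca(OH)2 that dissolve per litre. [Ca^2+] = s, [OH^-] = 0.076 + 2s ≈ 0.076 (Ksp is small, so little additional dissolves).
Ksp ≈ s × (0.076)^2
s = 7.4 x 10^-4 M
Check: 2s = 1.5 × 10^-3 ≪ 0.076, so the approximation is valid.

7.4e-4 M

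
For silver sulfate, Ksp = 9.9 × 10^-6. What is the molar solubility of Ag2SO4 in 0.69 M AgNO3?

s ≈ 2.1 x 10^-5 M

Ag2SO4(s) ⇌ 2 Ag^+ + SO4^2-
Ksp = [Ag^+]^2[SO4^2-]
Let s = moles of Ag2SO4 that dissolve per litre. [Ag^+] = 0.69 + 2s ≈ 0.69, [SO4^2-] = s (common-ion effect: Ag^+ is already 0.69 M).
Ksp ≈ (0.69)^2 × s
s = 2.1 x 10^-5 M
Check: 2s = 4.2 x 10^-5 ≪ 0.69, so the approximation is valid.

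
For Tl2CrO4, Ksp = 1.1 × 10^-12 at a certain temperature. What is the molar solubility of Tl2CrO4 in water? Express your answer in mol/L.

Tl2CrO4(s) ⇌ 2 Tl^+(aq) + CrO4^2-(aq)
Ksp = [Tl^+]^2[CrO4^2-]
For each mole of Tl2CrO4 that dissolves: [Tl^+] = 2s, [CrO4^2-] = s.
So Ksp = (2s)^2 × s = 4s^3
Solving, s = (1.1 × 10^-12/4)^(1/3) = 6.5 x 10^-5 M

s = 6.5e-5 M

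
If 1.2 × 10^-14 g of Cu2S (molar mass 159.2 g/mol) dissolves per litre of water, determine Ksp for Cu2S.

1.7 × 10^-48

Molar solubility s = (1.2 × 10^-14 g/L) / (159.2 g/mol) = 7.54 x 10^-17 M.
Cu2S(s) <=> 2 Cu^+(aq) + S^2-(aq)
For each mole of Cu2S that dissolves: [Cu^+] = 2s, [S^2-] = s.
Ksp = [Cu^+]^2[S^2-]
Ksp = (2s)^2s = 4s^3
With s = 7.54 × 10^-17: Ksp = 1.7 x 10^-48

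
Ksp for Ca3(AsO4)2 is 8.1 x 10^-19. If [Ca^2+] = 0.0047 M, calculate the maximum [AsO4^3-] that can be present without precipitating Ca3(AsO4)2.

Ca3(AsO4)2(s) ⇌ 3 Ca^2+(aq) + 2 AsO4^3-(aq)
Ksp = [Ca^2+]^3[AsO4^3-]^2
Precipitation begins when Q = Ksp. With [Ca^2+] = 0.0047 M:
8.1 x 10^-19 = (0.0047)^3 × [AsO4^3-]^2
[AsO4^3-] = (8.1 x 10^-19 / 1.04 x 10^-7)^(1/2) = 2.8 × 10^-6 M

2.8 x 10^-6 M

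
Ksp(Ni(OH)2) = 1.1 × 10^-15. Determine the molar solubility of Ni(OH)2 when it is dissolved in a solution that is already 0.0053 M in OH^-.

s ≈ 3.9 × 10^-11 M

Ni(OH)2(s) ⇌ Ni^2+ + 2 OH^-
Ksp = [Ni^2+][OH^-]^2
Let s be the molar solubility in this solution. [Ni^2+] = s, [OH^-] = 0.0053 + 2s ≈ 0.0053 (Ksp is small, so little additional dissolves).
Ksp ≈ s × (0.0053)^2
s = 3.9 x 10^-11 M
Check: 2s = 7.8 × 10^-11 ≪ 0.0053, so the approximation is valid.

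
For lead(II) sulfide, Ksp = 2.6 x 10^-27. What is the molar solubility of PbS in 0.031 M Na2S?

PbS(s) ⇌ Pb^2+ + S^2-
Ksp = [Pb^2+][S^2-]
If s mol/L dissolves here, [Pb^2+] = s, [S^2-] = 0.031 + s ≈ 0.031 (common-ion effect: S^2- is already 0.031 M).
Ksp ≈ s × 0.031
s = 8.4 × 10^-26 M
Check: s = 8.4 × 10^-26 ≪ 0.031, so the approximation is valid.

s = 8.4 x 10^-26 M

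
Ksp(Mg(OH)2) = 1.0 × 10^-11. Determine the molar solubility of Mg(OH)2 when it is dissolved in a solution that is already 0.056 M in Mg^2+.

Mg(OH)2(s) ⇌ Mg^2+ + 2 OH^-
Ksp = [Mg^2+][OH^-]^2
If s mol/L dissolves here, [Mg^2+] = 0.056 + s ≈ 0.056, [OH^-] = 2s (since the Mg^2+ already present dominates).
Ksp ≈ 0.056 × (2s)^2
s = 6.7 × 10^-6 M
Check: s = 6.7 x 10^-6 ≪ 0.056, so the approximation is valid.

s = 6.7e-6 M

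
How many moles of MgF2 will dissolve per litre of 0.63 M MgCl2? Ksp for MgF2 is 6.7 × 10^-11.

s = 5.2 × 10^-6 M

MgF2(s) ⇌ Mg^2+ + 2 F^-
Ksp = [Mg^2+][F^-]^2
Let s = moles of MgF2 that dissolve per litre. [Mg^2+] = 0.63 + s ≈ 0.63, [F^-] = 2s (common-ion effect: Mg^2+ is already 0.63 M).
Ksp ≈ 0.63 × (2s)^2
s = 5.2 x 10^-6 M
Check: s = 5.2 × 10^-6 ≪ 0.63, so the approximation is valid.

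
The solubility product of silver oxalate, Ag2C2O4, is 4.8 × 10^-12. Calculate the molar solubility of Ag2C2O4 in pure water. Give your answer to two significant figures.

s = 1.1e-4 M

Ag2C2O4(s) ⇌ 2 Ag^+(aq) + C2O4^2-(aq)
Ksp = [Ag^+]^2[C2O4^2-]
Let s = molar solubility. Then [Ag^+] = 2s and [C2O4^2-] = s.
Substituting: Ksp = (2s)^2s = 4s^3
s^3 = 4.8 × 10^-12 / 4, so s = 1.1 x 10^-4 M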